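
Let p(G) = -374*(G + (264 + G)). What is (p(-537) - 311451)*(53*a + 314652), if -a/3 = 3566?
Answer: 2147682762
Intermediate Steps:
a = -10698 (a = -3*3566 = -10698)
p(G) = -98736 - 748*G (p(G) = -374*(264 + 2*G) = -98736 - 748*G)
(p(-537) - 311451)*(53*a + 314652) = ((-98736 - 748*(-537)) - 311451)*(53*(-10698) + 314652) = ((-98736 + 401676) - 311451)*(-566994 + 314652) = (302940 - 311451)*(-252342) = -8511*(-252342) = 2147682762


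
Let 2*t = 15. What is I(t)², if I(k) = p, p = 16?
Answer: 256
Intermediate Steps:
t = 15/2 (t = (½)*15 = 15/2 ≈ 7.5000)
I(k) = 16
I(t)² = 16² = 256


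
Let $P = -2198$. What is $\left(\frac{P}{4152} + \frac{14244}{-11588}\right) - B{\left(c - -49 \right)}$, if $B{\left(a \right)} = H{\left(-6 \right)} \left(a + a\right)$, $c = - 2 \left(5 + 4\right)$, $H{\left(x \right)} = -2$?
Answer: $\frac{735180889}{6014172} \approx 122.24$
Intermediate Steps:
$c = -18$ ($c = \left(-2\right) 9 = -18$)
$B{\left(a \right)} = - 4 a$ ($B{\left(a \right)} = - 2 \left(a + a\right) = - 2 \cdot 2 a = - 4 a$)
$\left(\frac{P}{4152} + \frac{14244}{-11588}\right) - B{\left(c - -49 \right)} = \left(- \frac{2198}{4152} + \frac{14244}{-11588}\right) - - 4 \left(-18 - -49\right) = \left(\left(-2198\right) \frac{1}{4152} + 14244 \left(- \frac{1}{11588}\right)\right) - - 4 \left(-18 + 49\right) = \left(- \frac{1099}{2076} - \frac{3561}{2897}\right) - \left(-4\right) 31 = - \frac{10576439}{6014172} - -124 = - \frac{10576439}{6014172} + 124 = \frac{735180889}{6014172}$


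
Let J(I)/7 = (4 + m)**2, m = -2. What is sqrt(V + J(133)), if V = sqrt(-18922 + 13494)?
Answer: sqrt(28 + 2*I*sqrt(1357)) ≈ 7.3081 + 5.0406*I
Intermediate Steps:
J(I) = 28 (J(I) = 7*(4 - 2)**2 = 7*2**2 = 7*4 = 28)
V = 2*I*sqrt(1357) (V = sqrt(-5428) = 2*I*sqrt(1357) ≈ 73.675*I)
sqrt(V + J(133)) = sqrt(2*I*sqrt(1357) + 28) = sqrt(28 + 2*I*sqrt(1357))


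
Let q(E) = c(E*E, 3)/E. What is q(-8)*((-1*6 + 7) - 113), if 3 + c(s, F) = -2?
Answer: -70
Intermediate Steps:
c(s, F) = -5 (c(s, F) = -3 - 2 = -5)
q(E) = -5/E
q(-8)*((-1*6 + 7) - 113) = (-5/(-8))*((-1*6 + 7) - 113) = (-5*(-1/8))*((-6 + 7) - 113) = 5*(1 - 113)/8 = (5/8)*(-112) = -70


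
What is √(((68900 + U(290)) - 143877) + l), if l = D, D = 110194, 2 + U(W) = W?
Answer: 3*√3945 ≈ 188.43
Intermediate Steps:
U(W) = -2 + W
l = 110194
√(((68900 + U(290)) - 143877) + l) = √(((68900 + (-2 + 290)) - 143877) + 110194) = √(((68900 + 288) - 143877) + 110194) = √((69188 - 143877) + 110194) = √(-74689 + 110194) = √35505 = 3*√3945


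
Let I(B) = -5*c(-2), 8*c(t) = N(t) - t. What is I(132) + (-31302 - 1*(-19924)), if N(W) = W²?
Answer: -45527/4 ≈ -11382.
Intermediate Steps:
c(t) = -t/8 + t²/8 (c(t) = (t² - t)/8 = -t/8 + t²/8)
I(B) = -15/4 (I(B) = -5*(-2)*(-1 - 2)/8 = -5*(-2)*(-3)/8 = -5*¾ = -15/4)
I(132) + (-31302 - 1*(-19924)) = -15/4 + (-31302 - 1*(-19924)) = -15/4 + (-31302 + 19924) = -15/4 - 11378 = -45527/4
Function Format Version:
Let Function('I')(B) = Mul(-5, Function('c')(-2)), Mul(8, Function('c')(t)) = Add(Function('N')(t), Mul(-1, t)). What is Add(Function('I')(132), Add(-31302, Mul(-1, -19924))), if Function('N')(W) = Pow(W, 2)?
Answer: Rational(-45527, 4) ≈ -11382.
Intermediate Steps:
Function('c')(t) = Add(Mul(Rational(-1, 8), t), Mul(Rational(1, 8), Pow(t, 2))) (Function('c')(t) = Mul(Rational(1, 8), Add(Pow(t, 2), Mul(-1, t))) = Add(Mul(Rational(-1, 8), t), Mul(Rational(1, 8), Pow(t, 2))))
Function('I')(B) = Rational(-15, 4) (Function('I')(B) = Mul(-5, Mul(Rational(1, 8), -2, Add(-1, -2))) = Mul(-5, Mul(Rational(1, 8), -2, -3)) = Mul(-5, Rational(3, 4)) = Rational(-15, 4))
Add(Function('I')(132), Add(-31302, Mul(-1, -19924))) = Add(Rational(-15, 4), Add(-31302, Mul(-1, -19924))) = Add(Rational(-15, 4), Add(-31302, 19924)) = Add(Rational(-15, 4), -11378) = Rational(-45527, 4)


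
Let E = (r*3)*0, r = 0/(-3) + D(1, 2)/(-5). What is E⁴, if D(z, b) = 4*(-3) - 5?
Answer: 0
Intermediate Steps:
D(z, b) = -17 (D(z, b) = -12 - 5 = -17)
r = 17/5 (r = 0/(-3) - 17/(-5) = 0*(-⅓) - 17*(-⅕) = 0 + 17/5 = 17/5 ≈ 3.4000)
E = 0 (E = ((17/5)*3)*0 = (51/5)*0 = 0)
E⁴ = 0⁴ = 0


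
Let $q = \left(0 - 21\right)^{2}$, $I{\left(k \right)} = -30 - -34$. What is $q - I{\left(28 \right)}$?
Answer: $437$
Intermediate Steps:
$I{\left(k \right)} = 4$ ($I{\left(k \right)} = -30 + 34 = 4$)
$q = 441$ ($q = \left(-21\right)^{2} = 441$)
$q - I{\left(28 \right)} = 441 - 4 = 437$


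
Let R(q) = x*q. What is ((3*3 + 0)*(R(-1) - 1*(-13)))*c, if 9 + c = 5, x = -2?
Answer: -540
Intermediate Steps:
c = -4 (c = -9 + 5 = -4)
R(q) = -2*q
((3*3 + 0)*(R(-1) - 1*(-13)))*c = ((3*3 + 0)*(-2*(-1) - 1*(-13)))*(-4) = ((9 + 0)*(2 + 13))*(-4) = (9*15)*(-4) = 135*(-4) = -540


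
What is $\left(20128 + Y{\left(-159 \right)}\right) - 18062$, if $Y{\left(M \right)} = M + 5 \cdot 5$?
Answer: $1932$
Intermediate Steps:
$Y{\left(M \right)} = 25 + M$ ($Y{\left(M \right)} = M + 25 = 25 + M$)
$\left(20128 + Y{\left(-159 \right)}\right) - 18062 = \left(20128 + \left(25 - 159\right)\right) - 18062 = \left(20128 - 134\right) - 18062 = 19994 - 18062 = 1932$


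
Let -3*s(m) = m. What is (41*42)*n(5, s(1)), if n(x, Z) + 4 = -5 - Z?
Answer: -14924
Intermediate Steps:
s(m) = -m/3
n(x, Z) = -9 - Z (n(x, Z) = -4 + (-5 - Z) = -9 - Z)
(41*42)*n(5, s(1)) = (41*42)*(-9 - (-1)/3) = 1722*(-9 - 1*(-⅓)) = 1722*(-9 + ⅓) = 1722*(-26/3) = -14924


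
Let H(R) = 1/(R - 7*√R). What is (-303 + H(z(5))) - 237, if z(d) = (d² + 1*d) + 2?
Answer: -9181/17 - 7*√2/136 ≈ -540.13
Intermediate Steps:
z(d) = 2 + d + d² (z(d) = (d² + d) + 2 = (d + d²) + 2 = 2 + d + d²)
(-303 + H(z(5))) - 237 = (-303 + 1/((2 + 5 + 5²) - 7*√(2 + 5 + 5²))) - 237 = (-303 + 1/((2 + 5 + 25) - 7*√(2 + 5 + 25))) - 237 = (-303 + 1/(32 - 28*√2)) - 237 = -540 + 1/(32 - 28*√2)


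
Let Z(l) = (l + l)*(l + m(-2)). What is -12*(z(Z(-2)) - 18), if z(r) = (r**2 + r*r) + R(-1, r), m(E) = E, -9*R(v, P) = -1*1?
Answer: -17788/3 ≈ -5929.3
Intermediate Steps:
R(v, P) = 1/9 (R(v, P) = -(-1)/9 = -1/9*(-1) = 1/9)
Z(l) = 2*l*(-2 + l) (Z(l) = (l + l)*(l - 2) = (2*l)*(-2 + l) = 2*l*(-2 + l))
z(r) = 1/9 + 2*r**2 (z(r) = (r**2 + r*r) + 1/9 = (r**2 + r**2) + 1/9 = 2*r**2 + 1/9 = 1/9 + 2*r**2)
-12*(z(Z(-2)) - 18) = -12*((1/9 + 2*(2*(-2)*(-2 - 2))**2) - 18) = -12*((1/9 + 2*(2*(-2)*(-4))**2) - 18) = -12*((1/9 + 2*16**2) - 18) = -12*((1/9 + 2*256) - 18) = -12*((1/9 + 512) - 18) = -12*(4609/9 - 18) = -12*4447/9 = -17788/3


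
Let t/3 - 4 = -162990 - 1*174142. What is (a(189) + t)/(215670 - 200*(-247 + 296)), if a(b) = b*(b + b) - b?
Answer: -940131/205870 ≈ -4.5666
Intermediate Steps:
t = -1011384 (t = 12 + 3*(-162990 - 1*174142) = 12 + 3*(-162990 - 174142) = 12 + 3*(-337132) = 12 - 1011396 = -1011384)
a(b) = -b + 2*b**2 (a(b) = b*(2*b) - b = 2*b**2 - b = -b + 2*b**2)
(a(189) + t)/(215670 - 200*(-247 + 296)) = (189*(-1 + 2*189) - 1011384)/(215670 - 200*(-247 + 296)) = (189*(-1 + 378) - 1011384)/(215670 - 200*49) = (189*377 - 1011384)/(215670 - 9800) = (71253 - 1011384)/205870 = -940131*1/205870 = -940131/205870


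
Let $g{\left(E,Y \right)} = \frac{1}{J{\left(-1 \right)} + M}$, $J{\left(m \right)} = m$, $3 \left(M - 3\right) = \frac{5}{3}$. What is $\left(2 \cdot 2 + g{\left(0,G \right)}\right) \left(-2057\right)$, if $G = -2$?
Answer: $- \frac{207757}{23} \approx -9032.9$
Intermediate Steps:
$M = \frac{32}{9}$ ($M = 3 + \frac{5 \cdot \frac{1}{3}}{3} = 3 + \frac{1}{3} \cdot \frac{5}{3} = 3 + \frac{5}{9} = \frac{32}{9} \approx 3.5556$)
$g{\left(E,Y \right)} = \frac{9}{23}$ ($g{\left(E,Y \right)} = \frac{1}{-1 + \frac{32}{9}} = \frac{1}{\frac{23}{9}} = \frac{9}{23}$)
$\left(2 \cdot 2 + g{\left(0,G \right)}\right) \left(-2057\right) = \left(2 \cdot 2 + \frac{9}{23}\right) \left(-2057\right) = \left(4 + \frac{9}{23}\right) \left(-2057\right) = \frac{101}{23} \left(-2057\right) = - \frac{207757}{23}$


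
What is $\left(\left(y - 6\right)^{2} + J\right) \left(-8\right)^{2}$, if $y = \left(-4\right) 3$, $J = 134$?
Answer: $29312$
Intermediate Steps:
$y = -12$
$\left(\left(y - 6\right)^{2} + J\right) \left(-8\right)^{2} = \left(\left(-12 - 6\right)^{2} + 134\right) \left(-8\right)^{2} = \left(\left(-12 - 6\right)^{2} + 134\right) 64 = \left(\left(-18\right)^{2} + 134\right) 64 = \left(324 + 134\right) 64 = 458 \cdot 64 = 29312$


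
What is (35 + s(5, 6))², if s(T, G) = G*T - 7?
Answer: 3364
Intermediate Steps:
s(T, G) = -7 + G*T
(35 + s(5, 6))² = (35 + (-7 + 6*5))² = (35 + (-7 + 30))² = (35 + 23)² = 58² = 3364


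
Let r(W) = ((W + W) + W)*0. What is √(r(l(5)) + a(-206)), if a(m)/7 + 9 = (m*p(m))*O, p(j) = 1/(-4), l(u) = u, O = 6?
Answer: 10*√21 ≈ 45.826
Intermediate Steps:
p(j) = -¼
a(m) = -63 - 21*m/2 (a(m) = -63 + 7*((m*(-¼))*6) = -63 + 7*(-m/4*6) = -63 + 7*(-3*m/2) = -63 - 21*m/2)
r(W) = 0 (r(W) = (2*W + W)*0 = (3*W)*0 = 0)
√(r(l(5)) + a(-206)) = √(0 + (-63 - 21/2*(-206))) = √(0 + (-63 + 2163)) = √(0 + 2100) = √2100 = 10*√21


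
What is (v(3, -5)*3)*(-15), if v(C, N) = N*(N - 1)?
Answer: -1350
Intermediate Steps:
v(C, N) = N*(-1 + N)
(v(3, -5)*3)*(-15) = (-5*(-1 - 5)*3)*(-15) = (-5*(-6)*3)*(-15) = (30*3)*(-15) = 90*(-15) = -1350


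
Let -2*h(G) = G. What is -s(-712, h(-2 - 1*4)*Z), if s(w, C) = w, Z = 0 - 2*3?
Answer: 712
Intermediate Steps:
h(G) = -G/2
Z = -6 (Z = 0 - 6 = -6)
-s(-712, h(-2 - 1*4)*Z) = -1*(-712) = 712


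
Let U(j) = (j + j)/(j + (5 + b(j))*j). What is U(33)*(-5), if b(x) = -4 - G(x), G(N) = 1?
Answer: -10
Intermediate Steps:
b(x) = -5 (b(x) = -4 - 1*1 = -4 - 1 = -5)
U(j) = 2 (U(j) = (j + j)/(j + (5 - 5)*j) = (2*j)/(j + 0*j) = (2*j)/(j + 0) = (2*j)/j = 2)
U(33)*(-5) = 2*(-5) = -10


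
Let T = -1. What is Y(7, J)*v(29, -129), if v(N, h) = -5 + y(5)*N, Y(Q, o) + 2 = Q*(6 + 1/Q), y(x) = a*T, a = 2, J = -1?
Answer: -2583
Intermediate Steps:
y(x) = -2 (y(x) = 2*(-1) = -2)
Y(Q, o) = -2 + Q*(6 + 1/Q)
v(N, h) = -5 - 2*N
Y(7, J)*v(29, -129) = (-1 + 6*7)*(-5 - 2*29) = (-1 + 42)*(-5 - 58) = 41*(-63) = -2583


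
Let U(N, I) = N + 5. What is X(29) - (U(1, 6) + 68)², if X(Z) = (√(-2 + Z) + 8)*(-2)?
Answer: -5492 - 6*√3 ≈ -5502.4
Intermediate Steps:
U(N, I) = 5 + N
X(Z) = -16 - 2*√(-2 + Z) (X(Z) = (8 + √(-2 + Z))*(-2) = -16 - 2*√(-2 + Z))
X(29) - (U(1, 6) + 68)² = (-16 - 2*√(-2 + 29)) - ((5 + 1) + 68)² = (-16 - 6*√3) - (6 + 68)² = (-16 - 6*√3) - 1*74² = (-16 - 6*√3) - 1*5476 = (-16 - 6*√3) - 5476 = -5492 - 6*√3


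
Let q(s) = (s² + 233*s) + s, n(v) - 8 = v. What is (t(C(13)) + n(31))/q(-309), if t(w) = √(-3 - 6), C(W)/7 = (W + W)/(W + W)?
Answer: 13/7725 + I/7725 ≈ 0.0016828 + 0.00012945*I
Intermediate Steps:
C(W) = 7 (C(W) = 7*((W + W)/(W + W)) = 7*((2*W)/((2*W))) = 7*((2*W)*(1/(2*W))) = 7*1 = 7)
n(v) = 8 + v
t(w) = 3*I (t(w) = √(-9) = 3*I)
q(s) = s² + 234*s
(t(C(13)) + n(31))/q(-309) = (3*I + (8 + 31))/((-309*(234 - 309))) = (3*I + 39)/((-309*(-75))) = (39 + 3*I)/23175 = (39 + 3*I)*(1/23175) = 13/7725 + I/7725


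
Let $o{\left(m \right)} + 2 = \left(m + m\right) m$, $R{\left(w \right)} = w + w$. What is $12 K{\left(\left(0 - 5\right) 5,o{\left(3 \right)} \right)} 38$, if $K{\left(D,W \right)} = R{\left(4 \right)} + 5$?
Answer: $5928$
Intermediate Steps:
$R{\left(w \right)} = 2 w$
$o{\left(m \right)} = -2 + 2 m^{2}$ ($o{\left(m \right)} = -2 + \left(m + m\right) m = -2 + 2 m m = -2 + 2 m^{2}$)
$K{\left(D,W \right)} = 13$ ($K{\left(D,W \right)} = 2 \cdot 4 + 5 = 8 + 5 = 13$)
$12 K{\left(\left(0 - 5\right) 5,o{\left(3 \right)} \right)} 38 = 12 \cdot 13 \cdot 38 = 156 \cdot 38 = 5928$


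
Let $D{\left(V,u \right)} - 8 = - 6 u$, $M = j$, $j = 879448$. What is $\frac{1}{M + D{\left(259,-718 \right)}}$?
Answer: $\frac{1}{883764} \approx 1.1315 \cdot 10^{-6}$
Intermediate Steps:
$M = 879448$
$D{\left(V,u \right)} = 8 - 6 u$
$\frac{1}{M + D{\left(259,-718 \right)}} = \frac{1}{879448 + \left(8 - -4308\right)} = \frac{1}{879448 + \left(8 + 4308\right)} = \frac{1}{879448 + 4316} = \frac{1}{883764}$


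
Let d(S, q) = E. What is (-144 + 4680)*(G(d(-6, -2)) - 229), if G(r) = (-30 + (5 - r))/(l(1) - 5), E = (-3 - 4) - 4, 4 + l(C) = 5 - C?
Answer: -5130216/5 ≈ -1.0260e+6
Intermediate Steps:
l(C) = 1 - C (l(C) = -4 + (5 - C) = 1 - C)
E = -11 (E = -7 - 4 = -11)
d(S, q) = -11
G(r) = 5 + r/5 (G(r) = (-30 + (5 - r))/((1 - 1*1) - 5) = (-25 - r)/((1 - 1) - 5) = (-25 - r)/(0 - 5) = (-25 - r)/(-5) = (-25 - r)*(-⅕) = 5 + r/5)
(-144 + 4680)*(G(d(-6, -2)) - 229) = (-144 + 4680)*((5 + (⅕)*(-11)) - 229) = 4536*((5 - 11/5) - 229) = 4536*(14/5 - 229) = 4536*(-1131/5) = -5130216/5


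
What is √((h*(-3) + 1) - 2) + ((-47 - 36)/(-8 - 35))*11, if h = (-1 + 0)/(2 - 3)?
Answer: 913/43 + 2*I ≈ 21.233 + 2.0*I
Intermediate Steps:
h = 1 (h = -1/(-1) = -1*(-1) = 1)
√((h*(-3) + 1) - 2) + ((-47 - 36)/(-8 - 35))*11 = √((1*(-3) + 1) - 2) + ((-47 - 36)/(-8 - 35))*11 = √((-3 + 1) - 2) - 83/(-43)*11 = √(-2 - 2) - 83*(-1/43)*11 = √(-4) + (83/43)*11 = 2*I + 913/43 = 913/43 + 2*I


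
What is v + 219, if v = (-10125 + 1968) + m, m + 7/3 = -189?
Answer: -24388/3 ≈ -8129.3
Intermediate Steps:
m = -574/3 (m = -7/3 - 189 = -574/3 ≈ -191.33)
v = -25045/3 (v = (-10125 + 1968) - 574/3 = -8157 - 574/3 = -25045/3 ≈ -8348.3)
v + 219 = -25045/3 + 219 = -24388/3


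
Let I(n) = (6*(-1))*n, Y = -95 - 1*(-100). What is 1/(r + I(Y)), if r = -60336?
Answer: -1/60366 ≈ -1.6566e-5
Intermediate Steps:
Y = 5 (Y = -95 + 100 = 5)
I(n) = -6*n
1/(r + I(Y)) = 1/(-60336 - 6*5) = 1/(-60336 - 30) = 1/(-60366) = -1/60366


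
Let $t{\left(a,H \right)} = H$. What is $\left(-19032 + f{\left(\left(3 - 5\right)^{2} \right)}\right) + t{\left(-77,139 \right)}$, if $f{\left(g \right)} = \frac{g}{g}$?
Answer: $-18892$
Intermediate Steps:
$f{\left(g \right)} = 1$
$\left(-19032 + f{\left(\left(3 - 5\right)^{2} \right)}\right) + t{\left(-77,139 \right)} = \left(-19032 + 1\right) + 139 = -19031 + 139 = -18892$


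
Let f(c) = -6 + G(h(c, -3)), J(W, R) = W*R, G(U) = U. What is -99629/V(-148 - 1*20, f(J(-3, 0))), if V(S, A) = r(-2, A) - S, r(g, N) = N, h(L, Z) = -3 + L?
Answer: -99629/159 ≈ -626.60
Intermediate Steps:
J(W, R) = R*W
f(c) = -9 + c (f(c) = -6 + (-3 + c) = -9 + c)
V(S, A) = A - S
-99629/V(-148 - 1*20, f(J(-3, 0))) = -99629/((-9 + 0*(-3)) - (-148 - 1*20)) = -99629/((-9 + 0) - (-148 - 20)) = -99629/(-9 - 1*(-168)) = -99629/(-9 + 168) = -99629/159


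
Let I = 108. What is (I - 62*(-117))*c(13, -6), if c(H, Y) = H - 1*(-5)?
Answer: 132516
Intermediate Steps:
c(H, Y) = 5 + H (c(H, Y) = H + 5 = 5 + H)
(I - 62*(-117))*c(13, -6) = (108 - 62*(-117))*(5 + 13) = (108 + 7254)*18 = 7362*18 = 132516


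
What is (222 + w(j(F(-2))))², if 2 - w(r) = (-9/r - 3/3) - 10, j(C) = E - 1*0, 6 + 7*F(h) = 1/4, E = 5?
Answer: 1401856/25 ≈ 56074.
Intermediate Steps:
F(h) = -23/28 (F(h) = -6/7 + (⅐)/4 = -6/7 + (⅐)*(¼) = -6/7 + 1/28 = -23/28)
j(C) = 5 (j(C) = 5 - 1*0 = 5 + 0 = 5)
w(r) = 13 + 9/r (w(r) = 2 - ((-9/r - 3/3) - 10) = 2 - ((-9/r - 3*⅓) - 10) = 2 - ((-9/r - 1) - 10) = 2 - ((-1 - 9/r) - 10) = 2 - (-11 - 9/r) = 2 + (11 + 9/r) = 13 + 9/r)
(222 + w(j(F(-2))))² = (222 + (13 + 9/5))² = (222 + 74/5)² = (1184/5)² = 1401856/25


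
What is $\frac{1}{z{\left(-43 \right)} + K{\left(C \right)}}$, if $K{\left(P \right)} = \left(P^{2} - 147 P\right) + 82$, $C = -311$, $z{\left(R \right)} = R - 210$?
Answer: $\frac{1}{142267} \approx 7.029 \cdot 10^{-6}$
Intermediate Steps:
$z{\left(R \right)} = -210 + R$
$K{\left(P \right)} = 82 + P^{2} - 147 P$
$\frac{1}{z{\left(-43 \right)} + K{\left(C \right)}} = \frac{1}{\left(-210 - 43\right) + \left(82 + \left(-311\right)^{2} - -45717\right)} = \frac{1}{-253 + \left(82 + 96721 + 45717\right)} = \frac{1}{-253 + 142520} = \frac{1}{142267}$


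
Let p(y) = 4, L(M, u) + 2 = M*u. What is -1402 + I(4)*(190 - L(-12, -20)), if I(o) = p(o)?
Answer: -1594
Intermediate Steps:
L(M, u) = -2 + M*u
I(o) = 4
-1402 + I(4)*(190 - L(-12, -20)) = -1402 + 4*(190 - (-2 - 12*(-20))) = -1402 + 4*(190 - (-2 + 240)) = -1402 + 4*(190 - 1*238) = -1402 + 4*(190 - 238) = -1402 + 4*(-48) = -1402 - 192 = -1594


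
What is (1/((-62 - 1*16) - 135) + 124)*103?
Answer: 2720333/213 ≈ 12772.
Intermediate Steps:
(1/((-62 - 1*16) - 135) + 124)*103 = (1/((-62 - 16) - 135) + 124)*103 = (1/(-78 - 135) + 124)*103 = (1/(-213) + 124)*103 = (-1/213 + 124)*103 = (26411/213)*103 = 2720333/213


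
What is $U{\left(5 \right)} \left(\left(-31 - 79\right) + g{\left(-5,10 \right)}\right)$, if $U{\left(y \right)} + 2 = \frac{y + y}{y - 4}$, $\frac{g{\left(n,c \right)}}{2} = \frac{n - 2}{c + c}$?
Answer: $- \frac{4428}{5} \approx -885.6$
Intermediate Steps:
$g{\left(n,c \right)} = \frac{-2 + n}{c}$ ($g{\left(n,c \right)} = 2 \frac{n - 2}{c + c} = 2 \frac{-2 + n}{2 c} = \frac{-2 + n}{c}$)
$U{\left(y \right)} = -2 + \frac{2 y}{-4 + y}$ ($U{\left(y \right)} = -2 + \frac{y + y}{y - 4} = -2 + \frac{2 y}{-4 + y}$)
$U{\left(5 \right)} \left(\left(-31 - 79\right) + g{\left(-5,10 \right)}\right) = \frac{8}{-4 + 5} \left(\left(-31 - 79\right) + \frac{-2 - 5}{10}\right) = \frac{8}{1} \left(-110 + \frac{1}{10} \left(-7\right)\right) = 8 \cdot 1 \left(-110 - \frac{7}{10}\right) = 8 \left(- \frac{1107}{10}\right) = - \frac{4428}{5}$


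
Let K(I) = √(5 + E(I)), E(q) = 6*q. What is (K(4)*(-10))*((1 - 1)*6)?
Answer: 0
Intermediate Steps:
K(I) = √(5 + 6*I)
(K(4)*(-10))*((1 - 1)*6) = (√(5 + 6*4)*(-10))*((1 - 1)*6) = (√(5 + 24)*(-10))*(0*6) = (√29*(-10))*0 = -10*√29*0 = 0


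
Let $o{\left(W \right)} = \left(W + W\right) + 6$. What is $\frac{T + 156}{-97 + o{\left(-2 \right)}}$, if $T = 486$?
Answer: $- \frac{642}{95} \approx -6.7579$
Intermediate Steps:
$o{\left(W \right)} = 6 + 2 W$ ($o{\left(W \right)} = 2 W + 6 = 6 + 2 W$)
$\frac{T + 156}{-97 + o{\left(-2 \right)}} = \frac{486 + 156}{-97 + \left(6 + 2 \left(-2\right)\right)} = \frac{642}{-97 + \left(6 - 4\right)} = \frac{642}{-97 + 2} = \frac{642}{-95} = 642 \left(- \frac{1}{95}\right) = - \frac{642}{95}$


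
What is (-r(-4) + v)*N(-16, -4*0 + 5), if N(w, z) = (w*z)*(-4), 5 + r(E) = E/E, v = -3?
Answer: 320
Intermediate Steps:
r(E) = -4 (r(E) = -5 + E/E = -5 + 1 = -4)
N(w, z) = -4*w*z
(-r(-4) + v)*N(-16, -4*0 + 5) = (-1*(-4) - 3)*(-4*(-16)*(-4*0 + 5)) = (4 - 3)*(-4*(-16)*(0 + 5)) = 1*(-4*(-16)*5) = 1*320 = 320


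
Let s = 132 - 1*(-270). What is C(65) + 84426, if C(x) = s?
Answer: 84828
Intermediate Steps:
s = 402 (s = 132 + 270 = 402)
C(x) = 402
C(65) + 84426 = 402 + 84426 = 84828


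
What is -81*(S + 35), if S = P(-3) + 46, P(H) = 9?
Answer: -7290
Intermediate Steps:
S = 55 (S = 9 + 46 = 55)
-81*(S + 35) = -81*(55 + 35) = -81*90 = -7290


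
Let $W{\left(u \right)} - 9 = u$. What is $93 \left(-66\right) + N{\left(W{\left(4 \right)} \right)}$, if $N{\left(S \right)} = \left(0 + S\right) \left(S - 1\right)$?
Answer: $-5982$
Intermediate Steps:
$W{\left(u \right)} = 9 + u$
$N{\left(S \right)} = S \left(-1 + S\right)$
$93 \left(-66\right) + N{\left(W{\left(4 \right)} \right)} = 93 \left(-66\right) + \left(9 + 4\right) \left(-1 + \left(9 + 4\right)\right) = -6138 + 13 \left(-1 + 13\right) = -6138 + 13 \cdot 12 = -6138 + 156 = -5982$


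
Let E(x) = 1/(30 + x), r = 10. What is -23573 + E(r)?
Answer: -942919/40 ≈ -23573.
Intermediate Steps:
-23573 + E(r) = -23573 + 1/(30 + 10) = -23573 + 1/40 = -942919/40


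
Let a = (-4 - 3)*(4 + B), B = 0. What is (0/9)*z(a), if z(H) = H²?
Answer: 0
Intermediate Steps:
a = -28 (a = (-4 - 3)*(4 + 0) = -7*4 = -28)
(0/9)*z(a) = (0/9)*(-28)² = (0*(⅑))*784 = 0*784 = 0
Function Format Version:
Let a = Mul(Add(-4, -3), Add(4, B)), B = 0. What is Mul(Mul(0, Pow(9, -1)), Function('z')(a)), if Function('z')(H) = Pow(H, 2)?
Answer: 0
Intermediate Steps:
a = -28 (a = Mul(Add(-4, -3), Add(4, 0)) = Mul(-7, 4) = -28)
Mul(Mul(0, Pow(9, -1)), Function('z')(a)) = Mul(Mul(0, Pow(9, -1)), Pow(-28, 2)) = Mul(Mul(0, Rational(1, 9)), 784) = Mul(0, 784) = 0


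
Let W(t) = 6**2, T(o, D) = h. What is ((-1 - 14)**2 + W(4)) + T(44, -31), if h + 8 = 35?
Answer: 288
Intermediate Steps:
h = 27 (h = -8 + 35 = 27)
T(o, D) = 27
W(t) = 36
((-1 - 14)**2 + W(4)) + T(44, -31) = ((-1 - 14)**2 + 36) + 27 = ((-15)**2 + 36) + 27 = (225 + 36) + 27 = 261 + 27 = 288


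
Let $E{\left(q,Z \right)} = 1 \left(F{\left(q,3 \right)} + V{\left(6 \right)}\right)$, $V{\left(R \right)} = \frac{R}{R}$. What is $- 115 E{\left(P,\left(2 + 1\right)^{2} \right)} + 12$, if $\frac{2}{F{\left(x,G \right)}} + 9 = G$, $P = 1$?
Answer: $- \frac{194}{3} \approx -64.667$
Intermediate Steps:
$V{\left(R \right)} = 1$
$F{\left(x,G \right)} = \frac{2}{-9 + G}$
$E{\left(q,Z \right)} = \frac{2}{3}$ ($E{\left(q,Z \right)} = 1 \left(\frac{2}{-9 + 3} + 1\right) = 1 \left(\frac{2}{-6} + 1\right) = 1 \left(2 \left(- \frac{1}{6}\right) + 1\right) = 1 \left(- \frac{1}{3} + 1\right) = 1 \cdot \frac{2}{3} = \frac{2}{3}$)
$- 115 E{\left(P,\left(2 + 1\right)^{2} \right)} + 12 = \left(-115\right) \frac{2}{3} + 12 = - \frac{230}{3} + 12 = - \frac{194}{3}$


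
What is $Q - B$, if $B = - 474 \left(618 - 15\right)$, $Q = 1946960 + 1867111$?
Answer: $4099893$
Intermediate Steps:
$Q = 3814071$
$B = -285822$ ($B = \left(-474\right) 603 = -285822$)
$Q - B = 3814071 - -285822 = 3814071 + 285822 = 4099893$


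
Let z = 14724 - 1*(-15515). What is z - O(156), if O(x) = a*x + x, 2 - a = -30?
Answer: 25091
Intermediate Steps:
a = 32 (a = 2 - 1*(-30) = 2 + 30 = 32)
O(x) = 33*x (O(x) = 32*x + x = 33*x)
z = 30239 (z = 14724 + 15515 = 30239)
z - O(156) = 30239 - 33*156 = 30239 - 1*5148 = 30239 - 5148 = 25091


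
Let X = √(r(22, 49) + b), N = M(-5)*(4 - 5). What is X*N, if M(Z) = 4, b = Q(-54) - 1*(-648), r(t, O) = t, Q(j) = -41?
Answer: -4*√629 ≈ -100.32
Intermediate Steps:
b = 607 (b = -41 - 1*(-648) = -41 + 648 = 607)
N = -4 (N = 4*(4 - 5) = 4*(-1) = -4)
X = √629 (X = √(22 + 607) = √629 ≈ 25.080)
X*N = √629*(-4) = -4*√629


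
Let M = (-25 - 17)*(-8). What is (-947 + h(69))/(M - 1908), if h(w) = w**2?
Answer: -1907/786 ≈ -2.4262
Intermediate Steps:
M = 336 (M = -42*(-8) = 336)
(-947 + h(69))/(M - 1908) = (-947 + 69**2)/(336 - 1908) = (-947 + 4761)/(-1572) = 3814*(-1/1572) = -1907/786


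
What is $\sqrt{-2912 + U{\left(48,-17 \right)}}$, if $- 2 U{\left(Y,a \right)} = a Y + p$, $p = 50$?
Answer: $3 i \sqrt{281} \approx 50.289 i$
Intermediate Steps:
$U{\left(Y,a \right)} = -25 - \frac{Y a}{2}$ ($U{\left(Y,a \right)} = - \frac{a Y + 50}{2} = - \frac{Y a + 50}{2} = - \frac{50 + Y a}{2} = -25 - \frac{Y a}{2}$)
$\sqrt{-2912 + U{\left(48,-17 \right)}} = \sqrt{-2912 - \left(25 + 24 \left(-17\right)\right)} = \sqrt{-2912 + \left(-25 + 408\right)} = \sqrt{-2912 + 383} = \sqrt{-2529} = 3 i \sqrt{281}$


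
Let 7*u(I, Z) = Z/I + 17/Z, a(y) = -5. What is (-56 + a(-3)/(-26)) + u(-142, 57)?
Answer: -20558117/368277 ≈ -55.822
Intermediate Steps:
u(I, Z) = 17/(7*Z) + Z/(7*I) (u(I, Z) = (Z/I + 17/Z)/7 = (17/Z + Z/I)/7 = 17/(7*Z) + Z/(7*I))
(-56 + a(-3)/(-26)) + u(-142, 57) = (-56 - 5/(-26)) + ((17/7)/57 + (1/7)*57/(-142)) = (-56 - 1/26*(-5)) + ((17/7)*(1/57) + (1/7)*57*(-1/142)) = (-56 + 5/26) + (17/399 - 57/994) = -1451/26 - 835/56658 = -20558117/368277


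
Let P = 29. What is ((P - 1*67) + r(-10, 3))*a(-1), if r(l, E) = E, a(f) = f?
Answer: 35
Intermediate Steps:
((P - 1*67) + r(-10, 3))*a(-1) = ((29 - 1*67) + 3)*(-1) = ((29 - 67) + 3)*(-1) = (-38 + 3)*(-1) = -35*(-1) = 35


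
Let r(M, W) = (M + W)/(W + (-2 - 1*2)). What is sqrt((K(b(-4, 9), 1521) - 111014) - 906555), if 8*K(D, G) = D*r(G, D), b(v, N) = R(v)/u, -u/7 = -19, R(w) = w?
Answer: 3*I*sqrt(143646028379945)/35644 ≈ 1008.7*I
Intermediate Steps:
r(M, W) = (M + W)/(-4 + W) (r(M, W) = (M + W)/(W + (-2 - 2)) = (M + W)/(W - 4) = (M + W)/(-4 + W))
u = 133 (u = -7*(-19) = 133)
b(v, N) = v/133
K(D, G) = D*(D + G)/(8*(-4 + D)) (K(D, G) = (D*((G + D)/(-4 + D)))/8 = (D*((D + G)/(-4 + D)))/8 = (D*(D + G)/(-4 + D))/8 = D*(D + G)/(8*(-4 + D)))
sqrt((K(b(-4, 9), 1521) - 111014) - 906555) = sqrt((((1/133)*(-4))*((1/133)*(-4) + 1521)/(8*(-4 + (1/133)*(-4))) - 111014) - 906555) = sqrt(((1/8)*(-4/133)*(-4/133 + 1521)/(-4 - 4/133) - 111014) - 906555) = sqrt(((1/8)*(-4/133)*(202289/133)/(-536/133) - 111014) - 906555) = sqrt(((1/8)*(-4/133)*(-133/536)*(202289/133) - 111014) - 906555) = sqrt((202289/142576 - 111014) - 906555) = sqrt(-15827729775/142576 - 906555) = sqrt(-145080715455/142576) = 3*I*sqrt(143646028379945)/35644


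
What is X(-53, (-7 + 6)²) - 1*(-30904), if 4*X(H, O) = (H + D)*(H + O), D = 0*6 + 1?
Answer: 31580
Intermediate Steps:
D = 1 (D = 0 + 1 = 1)
X(H, O) = (1 + H)*(H + O)/4 (X(H, O) = ((H + 1)*(H + O))/4 = ((1 + H)*(H + O))/4 = (1 + H)*(H + O)/4)
X(-53, (-7 + 6)²) - 1*(-30904) = ((¼)*(-53) + (-7 + 6)²/4 + (¼)*(-53)² + (¼)*(-53)*(-7 + 6)²) - 1*(-30904) = (-53/4 + (¼)*(-1)² + (¼)*2809 + (¼)*(-53)*(-1)²) + 30904 = (-53/4 + (¼)*1 + 2809/4 + (¼)*(-53)*1) + 30904 = (-53/4 + ¼ + 2809/4 - 53/4) + 30904 = 676 + 30904 = 31580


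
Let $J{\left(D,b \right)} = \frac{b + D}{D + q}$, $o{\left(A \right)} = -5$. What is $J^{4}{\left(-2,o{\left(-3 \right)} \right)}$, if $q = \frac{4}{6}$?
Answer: $\frac{194481}{256} \approx 759.69$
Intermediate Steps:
$q = \frac{2}{3}$ ($q = 4 \cdot \frac{1}{6} = \frac{2}{3} \approx 0.66667$)
$J{\left(D,b \right)} = \frac{D + b}{\frac{2}{3} + D}$ ($J{\left(D,b \right)} = \frac{b + D}{D + \frac{2}{3}} = \frac{D + b}{\frac{2}{3} + D}$)
$J^{4}{\left(-2,o{\left(-3 \right)} \right)} = \left(\frac{3 \left(-2 - 5\right)}{2 + 3 \left(-2\right)}\right)^{4} = \left(3 \frac{1}{2 - 6} \left(-7\right)\right)^{4} = \left(3 \frac{1}{-4} \left(-7\right)\right)^{4} = \left(3 \left(- \frac{1}{4}\right) \left(-7\right)\right)^{4} = \left(\frac{21}{4}\right)^{4} = \frac{194481}{256}$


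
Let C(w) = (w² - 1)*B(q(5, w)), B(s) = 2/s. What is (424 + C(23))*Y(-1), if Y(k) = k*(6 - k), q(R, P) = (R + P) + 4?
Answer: -3199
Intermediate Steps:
q(R, P) = 4 + P + R (q(R, P) = (P + R) + 4 = 4 + P + R)
C(w) = 2*(-1 + w²)/(9 + w) (C(w) = (w² - 1)*(2/(4 + w + 5)) = (-1 + w²)*(2/(9 + w)) = 2*(-1 + w²)/(9 + w))
(424 + C(23))*Y(-1) = (424 + 2*(-1 + 23²)/(9 + 23))*(-(6 - 1*(-1))) = (424 + 2*(-1 + 529)/32)*(-(6 + 1)) = (424 + 2*(1/32)*528)*(-1*7) = (424 + 33)*(-7) = 457*(-7) = -3199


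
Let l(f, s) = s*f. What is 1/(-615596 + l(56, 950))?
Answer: -1/562396 ≈ -1.7781e-6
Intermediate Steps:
l(f, s) = f*s
1/(-615596 + l(56, 950)) = 1/(-615596 + 56*950) = 1/(-615596 + 53200) = 1/(-562396) = -1/562396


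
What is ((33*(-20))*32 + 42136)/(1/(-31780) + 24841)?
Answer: 667888480/789446979 ≈ 0.84602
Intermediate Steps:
((33*(-20))*32 + 42136)/(1/(-31780) + 24841) = (-660*32 + 42136)/(-1/31780 + 24841) = (-21120 + 42136)/(789446979/31780) = 21016*(31780/789446979) = 667888480/789446979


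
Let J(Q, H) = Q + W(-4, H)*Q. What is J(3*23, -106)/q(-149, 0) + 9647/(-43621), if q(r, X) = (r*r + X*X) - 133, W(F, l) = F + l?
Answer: -180321179/320876076 ≈ -0.56196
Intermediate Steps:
J(Q, H) = Q + Q*(-4 + H) (J(Q, H) = Q + (-4 + H)*Q = Q + Q*(-4 + H))
q(r, X) = -133 + X² + r² (q(r, X) = (r² + X²) - 133 = (X² + r²) - 133 = -133 + X² + r²)
J(3*23, -106)/q(-149, 0) + 9647/(-43621) = ((3*23)*(-3 - 106))/(-133 + 0² + (-149)²) + 9647/(-43621) = (69*(-109))/(-133 + 0 + 22201) + 9647*(-1/43621) = -7521/22068 - 9647/43621 = -7521*1/22068 - 9647/43621 = -2507/7356 - 9647/43621 = -180321179/320876076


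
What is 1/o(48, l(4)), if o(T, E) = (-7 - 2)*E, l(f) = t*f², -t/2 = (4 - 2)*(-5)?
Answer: -1/2880 ≈ -0.00034722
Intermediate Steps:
t = 20 (t = -2*(4 - 2)*(-5) = -4*(-5) = -2*(-10) = 20)
l(f) = 20*f²
o(T, E) = -9*E
1/o(48, l(4)) = 1/(-180*4²) = 1/(-180*16) = 1/(-9*320) = 1/(-2880) = -1/2880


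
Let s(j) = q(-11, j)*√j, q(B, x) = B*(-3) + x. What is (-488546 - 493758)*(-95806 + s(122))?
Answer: 94110617024 - 152257120*√122 ≈ 9.2429e+10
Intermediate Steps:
q(B, x) = x - 3*B (q(B, x) = -3*B + x = x - 3*B)
s(j) = √j*(33 + j) (s(j) = (j - 3*(-11))*√j = (j + 33)*√j = (33 + j)*√j = √j*(33 + j))
(-488546 - 493758)*(-95806 + s(122)) = (-488546 - 493758)*(-95806 + √122*(33 + 122)) = -982304*(-95806 + √122*155) = -982304*(-95806 + 155*√122) = 94110617024 - 152257120*√122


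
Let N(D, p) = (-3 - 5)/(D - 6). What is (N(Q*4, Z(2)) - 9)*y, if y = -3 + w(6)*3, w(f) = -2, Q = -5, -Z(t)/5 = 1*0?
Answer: 1017/13 ≈ 78.231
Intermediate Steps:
Z(t) = 0 (Z(t) = -5*0 = 0)
N(D, p) = -8/(-6 + D)
y = -9 (y = -3 - 2*3 = -3 - 6 = -9)
(N(Q*4, Z(2)) - 9)*y = (-8/(-6 - 5*4) - 9)*(-9) = (-8/(-6 - 20) - 9)*(-9) = (-8/(-26) - 9)*(-9) = (-8*(-1/26) - 9)*(-9) = (4/13 - 9)*(-9) = -113/13*(-9) = 1017/13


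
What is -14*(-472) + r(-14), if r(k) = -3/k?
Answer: 92515/14 ≈ 6608.2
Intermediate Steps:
-14*(-472) + r(-14) = -14*(-472) - 3/(-14) = 6608 - 3*(-1/14) = 6608 + 3/14 = 92515/14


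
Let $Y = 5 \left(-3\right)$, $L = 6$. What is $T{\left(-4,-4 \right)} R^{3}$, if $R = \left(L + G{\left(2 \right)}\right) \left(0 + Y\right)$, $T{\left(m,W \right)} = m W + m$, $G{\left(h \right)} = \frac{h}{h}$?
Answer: $-13891500$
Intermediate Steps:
$G{\left(h \right)} = 1$
$T{\left(m,W \right)} = m + W m$ ($T{\left(m,W \right)} = W m + m = m + W m$)
$Y = -15$
$R = -105$ ($R = \left(6 + 1\right) \left(0 - 15\right) = 7 \left(-15\right) = -105$)
$T{\left(-4,-4 \right)} R^{3} = - 4 \left(1 - 4\right) \left(-105\right)^{3} = \left(-4\right) \left(-3\right) \left(-1157625\right) = 12 \left(-1157625\right) = -13891500$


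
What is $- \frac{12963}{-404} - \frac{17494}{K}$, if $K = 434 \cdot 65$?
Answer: $\frac{179309327}{5698420} \approx 31.466$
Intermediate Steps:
$K = 28210$
$- \frac{12963}{-404} - \frac{17494}{K} = - \frac{12963}{-404} - \frac{17494}{28210} = \left(-12963\right) \left(- \frac{1}{404}\right) - \frac{8747}{14105} = \frac{12963}{404} - \frac{8747}{14105} = \frac{179309327}{5698420}$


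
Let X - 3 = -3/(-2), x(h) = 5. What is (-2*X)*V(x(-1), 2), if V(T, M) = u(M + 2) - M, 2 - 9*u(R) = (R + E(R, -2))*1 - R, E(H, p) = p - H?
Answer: 10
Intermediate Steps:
X = 9/2 (X = 3 - 3/(-2) = 3 - 3*(-1/2) = 3 + 3/2 = 9/2 ≈ 4.5000)
u(R) = 4/9 + R/9 (u(R) = 2/9 - ((R + (-2 - R))*1 - R)/9 = 2/9 - (-2*1 - R)/9 = 2/9 - (-2 - R)/9 = 2/9 + (2/9 + R/9) = 4/9 + R/9)
V(T, M) = 2/3 - 8*M/9 (V(T, M) = (4/9 + (M + 2)/9) - M = (4/9 + (2 + M)/9) - M = (4/9 + (2/9 + M/9)) - M = (2/3 + M/9) - M = 2/3 - 8*M/9)
(-2*X)*V(x(-1), 2) = (-2*9/2)*(2/3 - 8/9*2) = -9*(2/3 - 16/9) = -9*(-10/9) = 10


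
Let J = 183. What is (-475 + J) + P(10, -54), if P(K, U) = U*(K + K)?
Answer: -1372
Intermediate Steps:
P(K, U) = 2*K*U (P(K, U) = U*(2*K) = 2*K*U)
(-475 + J) + P(10, -54) = (-475 + 183) + 2*10*(-54) = -292 - 1080 = -1372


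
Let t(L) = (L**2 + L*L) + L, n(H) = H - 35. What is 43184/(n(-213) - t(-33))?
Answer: -43184/2393 ≈ -18.046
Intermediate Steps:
n(H) = -35 + H
t(L) = L + 2*L**2 (t(L) = (L**2 + L**2) + L = 2*L**2 + L = L + 2*L**2)
43184/(n(-213) - t(-33)) = 43184/((-35 - 213) - (-33)*(1 + 2*(-33))) = 43184/(-248 - (-33)*(1 - 66)) = 43184/(-248 - (-33)*(-65)) = 43184/(-248 - 1*2145) = 43184/(-248 - 2145) = 43184/(-2393) = 43184*(-1/2393) = -43184/2393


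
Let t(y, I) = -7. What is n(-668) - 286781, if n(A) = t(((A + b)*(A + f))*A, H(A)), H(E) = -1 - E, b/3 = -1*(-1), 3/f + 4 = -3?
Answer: -286788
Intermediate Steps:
f = -3/7 (f = 3/(-4 - 3) = 3/(-7) = 3*(-⅐) = -3/7 ≈ -0.42857)
b = 3 (b = 3*(-1*(-1)) = 3*1 = 3)
n(A) = -7
n(-668) - 286781 = -7 - 286781 = -286788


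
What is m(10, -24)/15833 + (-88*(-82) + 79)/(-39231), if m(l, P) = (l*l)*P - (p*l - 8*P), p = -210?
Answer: -134803387/621144423 ≈ -0.21702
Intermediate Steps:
m(l, P) = 8*P + 210*l + P*l² (m(l, P) = (l*l)*P - (-210*l - 8*P) = l²*P + (8*P + 210*l) = P*l² + (8*P + 210*l) = 8*P + 210*l + P*l²)
m(10, -24)/15833 + (-88*(-82) + 79)/(-39231) = (8*(-24) + 210*10 - 24*10²)/15833 + (-88*(-82) + 79)/(-39231) = (-192 + 2100 - 24*100)*(1/15833) + (7216 + 79)*(-1/39231) = (-192 + 2100 - 2400)*(1/15833) + 7295*(-1/39231) = -492*1/15833 - 7295/39231 = -492/15833 - 7295/39231 = -134803387/621144423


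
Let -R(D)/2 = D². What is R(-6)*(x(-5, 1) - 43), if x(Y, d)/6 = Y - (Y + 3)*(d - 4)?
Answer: 7848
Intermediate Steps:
x(Y, d) = 6*Y - 6*(-4 + d)*(3 + Y) (x(Y, d) = 6*(Y - (Y + 3)*(d - 4)) = 6*(Y - (3 + Y)*(-4 + d)) = 6*(Y - (-4 + d)*(3 + Y)) = 6*Y - 6*(-4 + d)*(3 + Y))
R(D) = -2*D²
R(-6)*(x(-5, 1) - 43) = (-2*(-6)²)*((72 - 18*1 + 30*(-5) - 6*(-5)*1) - 43) = (-2*36)*((72 - 18 - 150 + 30) - 43) = -72*(-66 - 43) = -72*(-109) = 7848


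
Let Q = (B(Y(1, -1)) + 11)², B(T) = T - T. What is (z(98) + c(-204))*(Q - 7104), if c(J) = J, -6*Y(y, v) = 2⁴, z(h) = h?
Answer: 740198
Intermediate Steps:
Y(y, v) = -8/3 (Y(y, v) = -⅙*2⁴ = -⅙*16 = -8/3)
B(T) = 0
Q = 121 (Q = (0 + 11)² = 11² = 121)
(z(98) + c(-204))*(Q - 7104) = (98 - 204)*(121 - 7104) = -106*(-6983) = 740198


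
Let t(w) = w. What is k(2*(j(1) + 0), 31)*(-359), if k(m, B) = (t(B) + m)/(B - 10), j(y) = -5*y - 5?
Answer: -3949/21 ≈ -188.05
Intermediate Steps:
j(y) = -5 - 5*y
k(m, B) = (B + m)/(-10 + B) (k(m, B) = (B + m)/(B - 10) = (B + m)/(-10 + B))
k(2*(j(1) + 0), 31)*(-359) = ((31 + 2*((-5 - 5*1) + 0))/(-10 + 31))*(-359) = ((31 + 2*((-5 - 5) + 0))/21)*(-359) = ((31 + 2*(-10 + 0))/21)*(-359) = ((31 + 2*(-10))/21)*(-359) = ((31 - 20)/21)*(-359) = ((1/21)*11)*(-359) = (11/21)*(-359) = -3949/21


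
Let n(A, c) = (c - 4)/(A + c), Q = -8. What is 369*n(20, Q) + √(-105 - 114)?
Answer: -369 + I*√219 ≈ -369.0 + 14.799*I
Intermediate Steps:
n(A, c) = (-4 + c)/(A + c)
369*n(20, Q) + √(-105 - 114) = 369*((-4 - 8)/(20 - 8)) + √(-105 - 114) = 369*(-12/12) + √(-219) = 369*((1/12)*(-12)) + I*√219 = 369*(-1) + I*√219 = -369 + I*√219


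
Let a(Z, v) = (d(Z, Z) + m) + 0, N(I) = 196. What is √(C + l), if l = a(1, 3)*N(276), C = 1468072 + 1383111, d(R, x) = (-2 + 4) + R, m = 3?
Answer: √2852359 ≈ 1688.9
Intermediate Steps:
d(R, x) = 2 + R
C = 2851183
a(Z, v) = 5 + Z (a(Z, v) = ((2 + Z) + 3) + 0 = (5 + Z) + 0 = 5 + Z)
l = 1176 (l = (5 + 1)*196 = 6*196 = 1176)
√(C + l) = √(2851183 + 1176) = √2852359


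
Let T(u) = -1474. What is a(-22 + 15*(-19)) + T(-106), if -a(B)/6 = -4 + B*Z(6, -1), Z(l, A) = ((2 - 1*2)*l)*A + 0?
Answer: -1450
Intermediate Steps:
Z(l, A) = 0 (Z(l, A) = ((2 - 2)*l)*A + 0 = (0*l)*A + 0 = 0*A + 0 = 0 + 0 = 0)
a(B) = 24 (a(B) = -6*(-4 + B*0) = -6*(-4 + 0) = -6*(-4) = 24)
a(-22 + 15*(-19)) + T(-106) = 24 - 1474 = -1450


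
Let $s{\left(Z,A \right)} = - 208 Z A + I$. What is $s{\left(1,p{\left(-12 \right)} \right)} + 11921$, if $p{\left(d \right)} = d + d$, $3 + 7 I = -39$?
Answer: $16907$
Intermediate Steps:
$I = -6$ ($I = - \frac{3}{7} + \frac{1}{7} \left(-39\right) = - \frac{3}{7} - \frac{39}{7} = -6$)
$p{\left(d \right)} = 2 d$
$s{\left(Z,A \right)} = -6 - 208 A Z$ ($s{\left(Z,A \right)} = - 208 Z A - 6 = - 208 A Z - 6 = -6 - 208 A Z$)
$s{\left(1,p{\left(-12 \right)} \right)} + 11921 = \left(-6 - 208 \cdot 2 \left(-12\right) 1\right) + 11921 = \left(-6 - \left(-4992\right) 1\right) + 11921 = \left(-6 + 4992\right) + 11921 = 4986 + 11921 = 16907$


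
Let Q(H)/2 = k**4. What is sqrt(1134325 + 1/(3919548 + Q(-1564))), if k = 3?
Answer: sqrt(17427912774080652210)/3919710 ≈ 1065.0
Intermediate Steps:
Q(H) = 162 (Q(H) = 2*3**4 = 2*81 = 162)
sqrt(1134325 + 1/(3919548 + Q(-1564))) = sqrt(1134325 + 1/(3919548 + 162)) = sqrt(1134325 + 1/3919710) = sqrt(4446225045751/3919710) = sqrt(17427912774080652210)/3919710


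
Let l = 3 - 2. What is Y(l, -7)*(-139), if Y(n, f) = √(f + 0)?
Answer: -139*I*√7 ≈ -367.76*I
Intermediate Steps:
l = 1
Y(n, f) = √f
Y(l, -7)*(-139) = √(-7)*(-139) = (I*√7)*(-139) = -139*I*√7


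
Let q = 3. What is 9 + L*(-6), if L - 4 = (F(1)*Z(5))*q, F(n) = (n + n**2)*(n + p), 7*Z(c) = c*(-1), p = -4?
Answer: -645/7 ≈ -92.143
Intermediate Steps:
Z(c) = -c/7 (Z(c) = (c*(-1))/7 = (-c)/7 = -c/7)
F(n) = (-4 + n)*(n + n**2) (F(n) = (n + n**2)*(n - 4) = (n + n**2)*(-4 + n) = (-4 + n)*(n + n**2))
L = 118/7 (L = 4 + ((1*(-4 + 1**2 - 3*1))*(-1/7*5))*3 = 4 + ((1*(-4 + 1 - 3))*(-5/7))*3 = 4 + ((1*(-6))*(-5/7))*3 = 4 - 6*(-5/7)*3 = 4 + (30/7)*3 = 4 + 90/7 = 118/7 ≈ 16.857)
9 + L*(-6) = 9 + (118/7)*(-6) = 9 - 708/7 = -645/7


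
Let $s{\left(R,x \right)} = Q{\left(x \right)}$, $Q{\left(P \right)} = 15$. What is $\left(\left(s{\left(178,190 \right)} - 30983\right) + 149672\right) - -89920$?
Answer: $208624$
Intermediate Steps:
$s{\left(R,x \right)} = 15$
$\left(\left(s{\left(178,190 \right)} - 30983\right) + 149672\right) - -89920 = \left(\left(15 - 30983\right) + 149672\right) - -89920 = \left(-30968 + 149672\right) + 89920 = 118704 + 89920 = 208624$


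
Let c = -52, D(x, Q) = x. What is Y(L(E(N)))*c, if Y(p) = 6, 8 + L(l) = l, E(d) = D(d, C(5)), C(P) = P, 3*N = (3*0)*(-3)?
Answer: -312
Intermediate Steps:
N = 0 (N = ((3*0)*(-3))/3 = (0*(-3))/3 = (⅓)*0 = 0)
E(d) = d
L(l) = -8 + l
Y(L(E(N)))*c = 6*(-52) = -312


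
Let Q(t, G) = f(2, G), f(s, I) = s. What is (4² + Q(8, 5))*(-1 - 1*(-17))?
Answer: 288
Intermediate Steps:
Q(t, G) = 2
(4² + Q(8, 5))*(-1 - 1*(-17)) = (4² + 2)*(-1 - 1*(-17)) = (16 + 2)*(-1 + 17) = 18*16 = 288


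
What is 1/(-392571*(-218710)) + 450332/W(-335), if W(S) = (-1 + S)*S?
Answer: 322209556584539/80535932798580 ≈ 4.0008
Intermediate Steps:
W(S) = S*(-1 + S)
1/(-392571*(-218710)) + 450332/W(-335) = 1/(-392571*(-218710)) + 450332/((-335*(-1 - 335))) = -1/392571*(-1/218710) + 450332/((-335*(-336))) = 1/85859203410 + 450332/112560 = 1/85859203410 + 450332*(1/112560) = 1/85859203410 + 112583/28140 = 322209556584539/80535932798580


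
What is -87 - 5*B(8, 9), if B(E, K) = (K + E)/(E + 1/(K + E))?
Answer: -13364/137 ≈ -97.547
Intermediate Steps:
B(E, K) = (E + K)/(E + 1/(E + K))
-87 - 5*B(8, 9) = -87 - 5*(8 + 9)²/(1 + 8² + 8*9) = -87 - 5*17²/(1 + 64 + 72) = -87 - 1445/137 = -13364/137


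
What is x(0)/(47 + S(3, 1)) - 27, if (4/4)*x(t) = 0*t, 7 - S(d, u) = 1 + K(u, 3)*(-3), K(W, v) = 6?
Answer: -27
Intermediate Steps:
S(d, u) = 24 (S(d, u) = 7 - (1 + 6*(-3)) = 7 - (1 - 18) = 7 - 1*(-17) = 7 + 17 = 24)
x(t) = 0 (x(t) = 0*t = 0)
x(0)/(47 + S(3, 1)) - 27 = 0/(47 + 24) - 27 = 0/71 - 27 = (1/71)*0 - 27 = 0 - 27 = -27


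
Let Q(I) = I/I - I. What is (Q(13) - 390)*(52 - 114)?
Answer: 24924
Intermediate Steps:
Q(I) = 1 - I
(Q(13) - 390)*(52 - 114) = ((1 - 1*13) - 390)*(52 - 114) = ((1 - 13) - 390)*(-62) = (-12 - 390)*(-62) = -402*(-62) = 24924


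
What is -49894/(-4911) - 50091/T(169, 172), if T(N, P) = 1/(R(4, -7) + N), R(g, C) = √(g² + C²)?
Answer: -41573426375/4911 - 50091*√65 ≈ -8.8692e+6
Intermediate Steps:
R(g, C) = √(C² + g²)
T(N, P) = 1/(N + √65) (T(N, P) = 1/(√((-7)² + 4²) + N) = 1/(√(49 + 16) + N) = 1/(√65 + N) = 1/(N + √65))
-49894/(-4911) - 50091/T(169, 172) = -49894/(-4911) - (8465379 + 50091*√65) = -49894*(-1/4911) - 50091*(169 + √65) = 49894/4911 + (-8465379 - 50091*√65) = -41573426375/4911 - 50091*√65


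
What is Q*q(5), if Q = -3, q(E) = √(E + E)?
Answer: -3*√10 ≈ -9.4868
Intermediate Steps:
q(E) = √2*√E (q(E) = √(2*E) = √2*√E)
Q*q(5) = -3*√2*√5 = -3*√10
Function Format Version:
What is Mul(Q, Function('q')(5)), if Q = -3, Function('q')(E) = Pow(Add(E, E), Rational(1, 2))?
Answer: Mul(-3, Pow(10, Rational(1, 2))) ≈ -9.4868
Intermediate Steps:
Function('q')(E) = Mul(Pow(2, Rational(1, 2)), Pow(E, Rational(1, 2))) (Function('q')(E) = Pow(Mul(2, E), Rational(1, 2)) = Mul(Pow(2, Rational(1, 2)), Pow(E, Rational(1, 2))))
Mul(Q, Function('q')(5)) = Mul(-3, Mul(Pow(2, Rational(1, 2)), Pow(5, Rational(1, 2)))) = Mul(-3, Pow(10, Rational(1, 2)))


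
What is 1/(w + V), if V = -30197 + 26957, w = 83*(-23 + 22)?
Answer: -1/3323 ≈ -0.00030093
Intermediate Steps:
w = -83 (w = 83*(-1) = -83)
V = -3240
1/(w + V) = 1/(-83 - 3240) = 1/(-3323) = -1/3323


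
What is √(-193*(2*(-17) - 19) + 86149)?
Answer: √96378 ≈ 310.45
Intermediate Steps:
√(-193*(2*(-17) - 19) + 86149) = √(-193*(-34 - 19) + 86149) = √(-193*(-53) + 86149) = √(10229 + 86149) = √96378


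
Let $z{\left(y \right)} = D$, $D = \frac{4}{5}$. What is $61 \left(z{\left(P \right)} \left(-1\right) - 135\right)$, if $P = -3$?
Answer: $- \frac{41419}{5} \approx -8283.8$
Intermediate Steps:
$D = \frac{4}{5}$ ($D = 4 \cdot \frac{1}{5} = \frac{4}{5} \approx 0.8$)
$z{\left(y \right)} = \frac{4}{5}$
$61 \left(z{\left(P \right)} \left(-1\right) - 135\right) = 61 \left(\frac{4}{5} \left(-1\right) - 135\right) = 61 \left(- \frac{4}{5} - 135\right) = 61 \left(- \frac{679}{5}\right) = - \frac{41419}{5}$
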